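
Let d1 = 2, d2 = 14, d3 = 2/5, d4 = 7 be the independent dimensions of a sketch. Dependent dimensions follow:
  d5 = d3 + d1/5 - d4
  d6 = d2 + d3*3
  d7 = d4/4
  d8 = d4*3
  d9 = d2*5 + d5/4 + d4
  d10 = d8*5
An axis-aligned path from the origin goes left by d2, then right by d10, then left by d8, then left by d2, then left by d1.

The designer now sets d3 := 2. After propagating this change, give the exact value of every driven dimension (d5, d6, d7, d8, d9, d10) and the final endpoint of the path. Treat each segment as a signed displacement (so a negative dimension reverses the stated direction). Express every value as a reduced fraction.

d5 = -23/5
d6 = 20
d7 = 7/4
d8 = 21
d9 = 1517/20
d10 = 105
endpoint = (54, 0)

Apply edit: d3 := 2
  d5 = d3 + d1/5 - d4 = -23/5
  d6 = d2 + d3*3 = 20
  d7 = d4/4 = 7/4
  d8 = d4*3 = 21
  d9 = d2*5 + d5/4 + d4 = 1517/20
  d10 = d8*5 = 105
Walk from origin (0, 0):
  seg 1: left by d2 = 14 → (-14, 0)
  seg 2: right by d10 = 105 → (91, 0)
  seg 3: left by d8 = 21 → (70, 0)
  seg 4: left by d2 = 14 → (56, 0)
  seg 5: left by d1 = 2 → (54, 0)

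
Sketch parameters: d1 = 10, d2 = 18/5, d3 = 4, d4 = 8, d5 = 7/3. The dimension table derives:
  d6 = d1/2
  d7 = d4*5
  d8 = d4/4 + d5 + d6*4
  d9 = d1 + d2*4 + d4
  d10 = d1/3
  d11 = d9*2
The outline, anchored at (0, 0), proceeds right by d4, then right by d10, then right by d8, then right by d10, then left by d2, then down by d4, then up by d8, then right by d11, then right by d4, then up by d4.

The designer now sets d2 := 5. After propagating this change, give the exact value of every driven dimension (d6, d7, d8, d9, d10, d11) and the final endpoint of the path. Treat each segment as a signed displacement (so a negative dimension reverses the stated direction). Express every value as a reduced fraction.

Apply edit: d2 := 5
  d6 = d1/2 = 5
  d7 = d4*5 = 40
  d8 = d4/4 + d5 + d6*4 = 73/3
  d9 = d1 + d2*4 + d4 = 38
  d10 = d1/3 = 10/3
  d11 = d9*2 = 76
Walk from origin (0, 0):
  seg 1: right by d4 = 8 → (8, 0)
  seg 2: right by d10 = 10/3 → (34/3, 0)
  seg 3: right by d8 = 73/3 → (107/3, 0)
  seg 4: right by d10 = 10/3 → (39, 0)
  seg 5: left by d2 = 5 → (34, 0)
  seg 6: down by d4 = 8 → (34, -8)
  seg 7: up by d8 = 73/3 → (34, 49/3)
  seg 8: right by d11 = 76 → (110, 49/3)
  seg 9: right by d4 = 8 → (118, 49/3)
  seg 10: up by d4 = 8 → (118, 73/3)

d6 = 5
d7 = 40
d8 = 73/3
d9 = 38
d10 = 10/3
d11 = 76
endpoint = (118, 73/3)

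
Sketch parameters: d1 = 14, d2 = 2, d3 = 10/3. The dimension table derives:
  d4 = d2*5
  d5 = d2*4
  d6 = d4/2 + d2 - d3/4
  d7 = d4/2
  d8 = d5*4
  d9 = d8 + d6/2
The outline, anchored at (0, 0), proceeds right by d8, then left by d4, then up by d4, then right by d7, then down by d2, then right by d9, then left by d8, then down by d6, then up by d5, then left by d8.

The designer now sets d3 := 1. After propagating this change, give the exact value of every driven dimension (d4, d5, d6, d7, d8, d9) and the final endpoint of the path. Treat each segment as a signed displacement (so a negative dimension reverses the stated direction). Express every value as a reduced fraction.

d4 = 10
d5 = 8
d6 = 27/4
d7 = 5
d8 = 32
d9 = 283/8
endpoint = (-13/8, 37/4)

Apply edit: d3 := 1
  d4 = d2*5 = 10
  d5 = d2*4 = 8
  d6 = d4/2 + d2 - d3/4 = 27/4
  d7 = d4/2 = 5
  d8 = d5*4 = 32
  d9 = d8 + d6/2 = 283/8
Walk from origin (0, 0):
  seg 1: right by d8 = 32 → (32, 0)
  seg 2: left by d4 = 10 → (22, 0)
  seg 3: up by d4 = 10 → (22, 10)
  seg 4: right by d7 = 5 → (27, 10)
  seg 5: down by d2 = 2 → (27, 8)
  seg 6: right by d9 = 283/8 → (499/8, 8)
  seg 7: left by d8 = 32 → (243/8, 8)
  seg 8: down by d6 = 27/4 → (243/8, 5/4)
  seg 9: up by d5 = 8 → (243/8, 37/4)
  seg 10: left by d8 = 32 → (-13/8, 37/4)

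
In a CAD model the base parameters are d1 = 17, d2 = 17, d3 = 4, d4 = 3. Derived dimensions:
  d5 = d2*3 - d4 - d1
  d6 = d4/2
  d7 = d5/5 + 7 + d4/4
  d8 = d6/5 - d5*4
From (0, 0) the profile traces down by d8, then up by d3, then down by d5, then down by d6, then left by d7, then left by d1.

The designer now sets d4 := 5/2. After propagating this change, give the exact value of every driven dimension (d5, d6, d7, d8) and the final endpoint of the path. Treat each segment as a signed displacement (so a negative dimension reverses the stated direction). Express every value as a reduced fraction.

d5 = 63/2
d6 = 5/4
d7 = 557/40
d8 = -503/4
endpoint = (-1237/40, 97)

Apply edit: d4 := 5/2
  d5 = d2*3 - d4 - d1 = 63/2
  d6 = d4/2 = 5/4
  d7 = d5/5 + 7 + d4/4 = 557/40
  d8 = d6/5 - d5*4 = -503/4
Walk from origin (0, 0):
  seg 1: down by d8 = -503/4 → (0, 503/4)
  seg 2: up by d3 = 4 → (0, 519/4)
  seg 3: down by d5 = 63/2 → (0, 393/4)
  seg 4: down by d6 = 5/4 → (0, 97)
  seg 5: left by d7 = 557/40 → (-557/40, 97)
  seg 6: left by d1 = 17 → (-1237/40, 97)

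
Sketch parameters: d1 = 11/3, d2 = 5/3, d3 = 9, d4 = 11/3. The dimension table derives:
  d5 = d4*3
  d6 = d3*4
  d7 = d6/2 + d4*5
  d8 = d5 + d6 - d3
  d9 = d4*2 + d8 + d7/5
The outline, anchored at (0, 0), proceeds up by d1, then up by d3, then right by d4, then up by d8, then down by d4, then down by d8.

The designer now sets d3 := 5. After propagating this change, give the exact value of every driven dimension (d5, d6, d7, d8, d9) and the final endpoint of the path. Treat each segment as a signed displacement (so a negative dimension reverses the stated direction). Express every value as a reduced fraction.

Apply edit: d3 := 5
  d5 = d4*3 = 11
  d6 = d3*4 = 20
  d7 = d6/2 + d4*5 = 85/3
  d8 = d5 + d6 - d3 = 26
  d9 = d4*2 + d8 + d7/5 = 39
Walk from origin (0, 0):
  seg 1: up by d1 = 11/3 → (0, 11/3)
  seg 2: up by d3 = 5 → (0, 26/3)
  seg 3: right by d4 = 11/3 → (11/3, 26/3)
  seg 4: up by d8 = 26 → (11/3, 104/3)
  seg 5: down by d4 = 11/3 → (11/3, 31)
  seg 6: down by d8 = 26 → (11/3, 5)

d5 = 11
d6 = 20
d7 = 85/3
d8 = 26
d9 = 39
endpoint = (11/3, 5)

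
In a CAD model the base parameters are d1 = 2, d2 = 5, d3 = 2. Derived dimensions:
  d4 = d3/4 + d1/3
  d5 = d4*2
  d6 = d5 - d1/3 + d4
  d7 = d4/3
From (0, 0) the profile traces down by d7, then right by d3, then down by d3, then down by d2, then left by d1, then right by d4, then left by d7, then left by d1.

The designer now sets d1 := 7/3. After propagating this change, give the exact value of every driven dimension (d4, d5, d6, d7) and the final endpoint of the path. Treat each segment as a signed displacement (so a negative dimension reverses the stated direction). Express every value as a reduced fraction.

d4 = 23/18
d5 = 23/9
d6 = 55/18
d7 = 23/54
endpoint = (-49/27, -401/54)

Apply edit: d1 := 7/3
  d4 = d3/4 + d1/3 = 23/18
  d5 = d4*2 = 23/9
  d6 = d5 - d1/3 + d4 = 55/18
  d7 = d4/3 = 23/54
Walk from origin (0, 0):
  seg 1: down by d7 = 23/54 → (0, -23/54)
  seg 2: right by d3 = 2 → (2, -23/54)
  seg 3: down by d3 = 2 → (2, -131/54)
  seg 4: down by d2 = 5 → (2, -401/54)
  seg 5: left by d1 = 7/3 → (-1/3, -401/54)
  seg 6: right by d4 = 23/18 → (17/18, -401/54)
  seg 7: left by d7 = 23/54 → (14/27, -401/54)
  seg 8: left by d1 = 7/3 → (-49/27, -401/54)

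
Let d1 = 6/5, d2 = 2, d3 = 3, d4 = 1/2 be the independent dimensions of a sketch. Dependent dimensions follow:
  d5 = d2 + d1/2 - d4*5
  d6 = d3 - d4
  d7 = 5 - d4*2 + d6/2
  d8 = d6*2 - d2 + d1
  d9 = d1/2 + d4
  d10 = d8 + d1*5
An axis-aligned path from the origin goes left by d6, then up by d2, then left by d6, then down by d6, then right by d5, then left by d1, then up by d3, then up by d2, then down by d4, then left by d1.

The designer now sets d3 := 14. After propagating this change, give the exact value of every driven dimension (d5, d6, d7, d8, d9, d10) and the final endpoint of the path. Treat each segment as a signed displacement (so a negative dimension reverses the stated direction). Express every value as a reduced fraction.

d5 = 1/10
d6 = 27/2
d7 = 43/4
d8 = 131/5
d9 = 11/10
d10 = 161/5
endpoint = (-293/10, 4)

Apply edit: d3 := 14
  d5 = d2 + d1/2 - d4*5 = 1/10
  d6 = d3 - d4 = 27/2
  d7 = 5 - d4*2 + d6/2 = 43/4
  d8 = d6*2 - d2 + d1 = 131/5
  d9 = d1/2 + d4 = 11/10
  d10 = d8 + d1*5 = 161/5
Walk from origin (0, 0):
  seg 1: left by d6 = 27/2 → (-27/2, 0)
  seg 2: up by d2 = 2 → (-27/2, 2)
  seg 3: left by d6 = 27/2 → (-27, 2)
  seg 4: down by d6 = 27/2 → (-27, -23/2)
  seg 5: right by d5 = 1/10 → (-269/10, -23/2)
  seg 6: left by d1 = 6/5 → (-281/10, -23/2)
  seg 7: up by d3 = 14 → (-281/10, 5/2)
  seg 8: up by d2 = 2 → (-281/10, 9/2)
  seg 9: down by d4 = 1/2 → (-281/10, 4)
  seg 10: left by d1 = 6/5 → (-293/10, 4)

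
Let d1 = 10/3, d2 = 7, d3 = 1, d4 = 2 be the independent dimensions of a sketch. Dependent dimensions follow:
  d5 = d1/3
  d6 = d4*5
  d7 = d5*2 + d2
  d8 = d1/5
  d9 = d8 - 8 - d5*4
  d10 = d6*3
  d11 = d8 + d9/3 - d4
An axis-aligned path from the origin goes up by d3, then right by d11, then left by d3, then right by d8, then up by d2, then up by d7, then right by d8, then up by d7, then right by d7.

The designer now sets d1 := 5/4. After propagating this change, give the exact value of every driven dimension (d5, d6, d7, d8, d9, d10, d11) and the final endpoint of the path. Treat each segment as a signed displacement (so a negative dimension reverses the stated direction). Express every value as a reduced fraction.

d5 = 5/12
d6 = 10
d7 = 47/6
d8 = 1/4
d9 = -113/12
d10 = 30
d11 = -44/9
endpoint = (22/9, 71/3)

Apply edit: d1 := 5/4
  d5 = d1/3 = 5/12
  d6 = d4*5 = 10
  d7 = d5*2 + d2 = 47/6
  d8 = d1/5 = 1/4
  d9 = d8 - 8 - d5*4 = -113/12
  d10 = d6*3 = 30
  d11 = d8 + d9/3 - d4 = -44/9
Walk from origin (0, 0):
  seg 1: up by d3 = 1 → (0, 1)
  seg 2: right by d11 = -44/9 → (-44/9, 1)
  seg 3: left by d3 = 1 → (-53/9, 1)
  seg 4: right by d8 = 1/4 → (-203/36, 1)
  seg 5: up by d2 = 7 → (-203/36, 8)
  seg 6: up by d7 = 47/6 → (-203/36, 95/6)
  seg 7: right by d8 = 1/4 → (-97/18, 95/6)
  seg 8: up by d7 = 47/6 → (-97/18, 71/3)
  seg 9: right by d7 = 47/6 → (22/9, 71/3)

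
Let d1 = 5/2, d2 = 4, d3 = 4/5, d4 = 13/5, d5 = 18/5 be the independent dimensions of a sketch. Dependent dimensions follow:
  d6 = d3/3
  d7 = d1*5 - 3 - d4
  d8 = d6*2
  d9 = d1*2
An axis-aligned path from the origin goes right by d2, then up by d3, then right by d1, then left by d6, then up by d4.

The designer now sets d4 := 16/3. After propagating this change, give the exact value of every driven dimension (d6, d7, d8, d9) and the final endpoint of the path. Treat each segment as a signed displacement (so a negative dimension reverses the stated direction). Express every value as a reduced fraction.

Apply edit: d4 := 16/3
  d6 = d3/3 = 4/15
  d7 = d1*5 - 3 - d4 = 25/6
  d8 = d6*2 = 8/15
  d9 = d1*2 = 5
Walk from origin (0, 0):
  seg 1: right by d2 = 4 → (4, 0)
  seg 2: up by d3 = 4/5 → (4, 4/5)
  seg 3: right by d1 = 5/2 → (13/2, 4/5)
  seg 4: left by d6 = 4/15 → (187/30, 4/5)
  seg 5: up by d4 = 16/3 → (187/30, 92/15)

d6 = 4/15
d7 = 25/6
d8 = 8/15
d9 = 5
endpoint = (187/30, 92/15)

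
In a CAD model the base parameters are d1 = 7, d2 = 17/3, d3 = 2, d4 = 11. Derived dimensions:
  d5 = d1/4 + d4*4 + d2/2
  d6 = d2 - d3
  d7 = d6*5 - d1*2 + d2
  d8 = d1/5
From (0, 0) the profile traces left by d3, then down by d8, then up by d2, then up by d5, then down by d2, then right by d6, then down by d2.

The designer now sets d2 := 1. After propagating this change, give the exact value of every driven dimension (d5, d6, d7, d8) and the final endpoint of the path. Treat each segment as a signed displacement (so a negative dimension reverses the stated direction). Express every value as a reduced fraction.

Apply edit: d2 := 1
  d5 = d1/4 + d4*4 + d2/2 = 185/4
  d6 = d2 - d3 = -1
  d7 = d6*5 - d1*2 + d2 = -18
  d8 = d1/5 = 7/5
Walk from origin (0, 0):
  seg 1: left by d3 = 2 → (-2, 0)
  seg 2: down by d8 = 7/5 → (-2, -7/5)
  seg 3: up by d2 = 1 → (-2, -2/5)
  seg 4: up by d5 = 185/4 → (-2, 917/20)
  seg 5: down by d2 = 1 → (-2, 897/20)
  seg 6: right by d6 = -1 → (-3, 897/20)
  seg 7: down by d2 = 1 → (-3, 877/20)

d5 = 185/4
d6 = -1
d7 = -18
d8 = 7/5
endpoint = (-3, 877/20)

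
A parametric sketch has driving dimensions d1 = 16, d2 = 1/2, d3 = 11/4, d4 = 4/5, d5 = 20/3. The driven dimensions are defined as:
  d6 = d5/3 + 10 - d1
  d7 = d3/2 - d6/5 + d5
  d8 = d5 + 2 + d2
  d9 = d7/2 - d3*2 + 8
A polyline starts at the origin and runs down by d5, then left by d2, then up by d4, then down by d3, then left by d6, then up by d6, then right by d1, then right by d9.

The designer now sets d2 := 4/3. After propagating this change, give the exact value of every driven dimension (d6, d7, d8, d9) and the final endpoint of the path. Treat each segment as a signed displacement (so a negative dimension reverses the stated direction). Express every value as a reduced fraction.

Apply edit: d2 := 4/3
  d6 = d5/3 + 10 - d1 = -34/9
  d7 = d3/2 - d6/5 + d5 = 3167/360
  d8 = d5 + 2 + d2 = 10
  d9 = d7/2 - d3*2 + 8 = 4967/720
Walk from origin (0, 0):
  seg 1: down by d5 = 20/3 → (0, -20/3)
  seg 2: left by d2 = 4/3 → (-4/3, -20/3)
  seg 3: up by d4 = 4/5 → (-4/3, -88/15)
  seg 4: down by d3 = 11/4 → (-4/3, -517/60)
  seg 5: left by d6 = -34/9 → (22/9, -517/60)
  seg 6: up by d6 = -34/9 → (22/9, -2231/180)
  seg 7: right by d1 = 16 → (166/9, -2231/180)
  seg 8: right by d9 = 4967/720 → (18247/720, -2231/180)

d6 = -34/9
d7 = 3167/360
d8 = 10
d9 = 4967/720
endpoint = (18247/720, -2231/180)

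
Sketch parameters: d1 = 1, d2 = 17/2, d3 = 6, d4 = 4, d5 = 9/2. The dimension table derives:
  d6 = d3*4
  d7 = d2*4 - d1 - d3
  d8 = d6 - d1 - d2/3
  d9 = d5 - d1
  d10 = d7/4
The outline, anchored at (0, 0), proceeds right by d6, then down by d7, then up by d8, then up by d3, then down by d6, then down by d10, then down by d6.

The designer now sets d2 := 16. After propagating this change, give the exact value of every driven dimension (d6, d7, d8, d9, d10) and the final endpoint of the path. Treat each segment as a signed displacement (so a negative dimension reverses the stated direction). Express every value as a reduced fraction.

Apply edit: d2 := 16
  d6 = d3*4 = 24
  d7 = d2*4 - d1 - d3 = 57
  d8 = d6 - d1 - d2/3 = 53/3
  d9 = d5 - d1 = 7/2
  d10 = d7/4 = 57/4
Walk from origin (0, 0):
  seg 1: right by d6 = 24 → (24, 0)
  seg 2: down by d7 = 57 → (24, -57)
  seg 3: up by d8 = 53/3 → (24, -118/3)
  seg 4: up by d3 = 6 → (24, -100/3)
  seg 5: down by d6 = 24 → (24, -172/3)
  seg 6: down by d10 = 57/4 → (24, -859/12)
  seg 7: down by d6 = 24 → (24, -1147/12)

d6 = 24
d7 = 57
d8 = 53/3
d9 = 7/2
d10 = 57/4
endpoint = (24, -1147/12)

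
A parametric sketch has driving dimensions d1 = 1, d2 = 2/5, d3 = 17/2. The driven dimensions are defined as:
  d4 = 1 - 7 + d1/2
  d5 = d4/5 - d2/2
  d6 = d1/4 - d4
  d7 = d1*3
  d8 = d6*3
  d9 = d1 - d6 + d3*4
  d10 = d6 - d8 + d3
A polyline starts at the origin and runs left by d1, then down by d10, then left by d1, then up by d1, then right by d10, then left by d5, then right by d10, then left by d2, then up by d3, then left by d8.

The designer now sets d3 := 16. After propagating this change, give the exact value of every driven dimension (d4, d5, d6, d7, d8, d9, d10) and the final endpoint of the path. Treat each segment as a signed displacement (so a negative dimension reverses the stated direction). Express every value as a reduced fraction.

Apply edit: d3 := 16
  d4 = 1 - 7 + d1/2 = -11/2
  d5 = d4/5 - d2/2 = -13/10
  d6 = d1/4 - d4 = 23/4
  d7 = d1*3 = 3
  d8 = d6*3 = 69/4
  d9 = d1 - d6 + d3*4 = 237/4
  d10 = d6 - d8 + d3 = 9/2
Walk from origin (0, 0):
  seg 1: left by d1 = 1 → (-1, 0)
  seg 2: down by d10 = 9/2 → (-1, -9/2)
  seg 3: left by d1 = 1 → (-2, -9/2)
  seg 4: up by d1 = 1 → (-2, -7/2)
  seg 5: right by d10 = 9/2 → (5/2, -7/2)
  seg 6: left by d5 = -13/10 → (19/5, -7/2)
  seg 7: right by d10 = 9/2 → (83/10, -7/2)
  seg 8: left by d2 = 2/5 → (79/10, -7/2)
  seg 9: up by d3 = 16 → (79/10, 25/2)
  seg 10: left by d8 = 69/4 → (-187/20, 25/2)

d4 = -11/2
d5 = -13/10
d6 = 23/4
d7 = 3
d8 = 69/4
d9 = 237/4
d10 = 9/2
endpoint = (-187/20, 25/2)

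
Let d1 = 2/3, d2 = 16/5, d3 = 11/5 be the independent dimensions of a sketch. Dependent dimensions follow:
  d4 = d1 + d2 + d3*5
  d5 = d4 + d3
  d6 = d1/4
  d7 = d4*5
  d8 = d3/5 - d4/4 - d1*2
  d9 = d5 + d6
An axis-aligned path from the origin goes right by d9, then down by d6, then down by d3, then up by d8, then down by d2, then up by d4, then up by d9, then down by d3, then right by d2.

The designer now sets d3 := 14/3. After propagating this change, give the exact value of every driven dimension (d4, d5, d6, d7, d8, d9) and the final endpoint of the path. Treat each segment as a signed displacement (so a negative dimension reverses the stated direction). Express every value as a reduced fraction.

Apply edit: d3 := 14/3
  d4 = d1 + d2 + d3*5 = 136/5
  d5 = d4 + d3 = 478/15
  d6 = d1/4 = 1/6
  d7 = d4*5 = 136
  d8 = d3/5 - d4/4 - d1*2 = -36/5
  d9 = d5 + d6 = 961/30
Walk from origin (0, 0):
  seg 1: right by d9 = 961/30 → (961/30, 0)
  seg 2: down by d6 = 1/6 → (961/30, -1/6)
  seg 3: down by d3 = 14/3 → (961/30, -29/6)
  seg 4: up by d8 = -36/5 → (961/30, -361/30)
  seg 5: down by d2 = 16/5 → (961/30, -457/30)
  seg 6: up by d4 = 136/5 → (961/30, 359/30)
  seg 7: up by d9 = 961/30 → (961/30, 44)
  seg 8: down by d3 = 14/3 → (961/30, 118/3)
  seg 9: right by d2 = 16/5 → (1057/30, 118/3)

d4 = 136/5
d5 = 478/15
d6 = 1/6
d7 = 136
d8 = -36/5
d9 = 961/30
endpoint = (1057/30, 118/3)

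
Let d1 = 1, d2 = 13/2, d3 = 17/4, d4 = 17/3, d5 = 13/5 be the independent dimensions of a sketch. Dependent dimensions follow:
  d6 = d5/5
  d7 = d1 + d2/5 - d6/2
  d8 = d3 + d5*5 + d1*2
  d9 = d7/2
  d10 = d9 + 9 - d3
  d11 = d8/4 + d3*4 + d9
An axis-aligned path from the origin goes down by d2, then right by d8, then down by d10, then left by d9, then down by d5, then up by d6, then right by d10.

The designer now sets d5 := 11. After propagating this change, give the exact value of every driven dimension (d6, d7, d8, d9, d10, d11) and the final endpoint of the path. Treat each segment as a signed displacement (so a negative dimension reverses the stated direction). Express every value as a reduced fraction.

d6 = 11/5
d7 = 6/5
d8 = 245/4
d9 = 3/5
d10 = 107/20
d11 = 2633/80
endpoint = (66, -413/20)

Apply edit: d5 := 11
  d6 = d5/5 = 11/5
  d7 = d1 + d2/5 - d6/2 = 6/5
  d8 = d3 + d5*5 + d1*2 = 245/4
  d9 = d7/2 = 3/5
  d10 = d9 + 9 - d3 = 107/20
  d11 = d8/4 + d3*4 + d9 = 2633/80
Walk from origin (0, 0):
  seg 1: down by d2 = 13/2 → (0, -13/2)
  seg 2: right by d8 = 245/4 → (245/4, -13/2)
  seg 3: down by d10 = 107/20 → (245/4, -237/20)
  seg 4: left by d9 = 3/5 → (1213/20, -237/20)
  seg 5: down by d5 = 11 → (1213/20, -457/20)
  seg 6: up by d6 = 11/5 → (1213/20, -413/20)
  seg 7: right by d10 = 107/20 → (66, -413/20)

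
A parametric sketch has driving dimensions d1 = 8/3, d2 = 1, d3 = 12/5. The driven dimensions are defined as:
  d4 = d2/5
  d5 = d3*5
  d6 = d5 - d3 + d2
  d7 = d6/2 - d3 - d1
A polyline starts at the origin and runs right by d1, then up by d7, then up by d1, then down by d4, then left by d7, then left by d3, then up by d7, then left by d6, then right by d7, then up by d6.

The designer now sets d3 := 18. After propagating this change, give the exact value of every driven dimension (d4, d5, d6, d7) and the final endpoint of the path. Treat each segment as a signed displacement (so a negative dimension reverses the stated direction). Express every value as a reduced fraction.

d4 = 1/5
d5 = 90
d6 = 73
d7 = 95/6
endpoint = (-265/3, 1607/15)

Apply edit: d3 := 18
  d4 = d2/5 = 1/5
  d5 = d3*5 = 90
  d6 = d5 - d3 + d2 = 73
  d7 = d6/2 - d3 - d1 = 95/6
Walk from origin (0, 0):
  seg 1: right by d1 = 8/3 → (8/3, 0)
  seg 2: up by d7 = 95/6 → (8/3, 95/6)
  seg 3: up by d1 = 8/3 → (8/3, 37/2)
  seg 4: down by d4 = 1/5 → (8/3, 183/10)
  seg 5: left by d7 = 95/6 → (-79/6, 183/10)
  seg 6: left by d3 = 18 → (-187/6, 183/10)
  seg 7: up by d7 = 95/6 → (-187/6, 512/15)
  seg 8: left by d6 = 73 → (-625/6, 512/15)
  seg 9: right by d7 = 95/6 → (-265/3, 512/15)
  seg 10: up by d6 = 73 → (-265/3, 1607/15)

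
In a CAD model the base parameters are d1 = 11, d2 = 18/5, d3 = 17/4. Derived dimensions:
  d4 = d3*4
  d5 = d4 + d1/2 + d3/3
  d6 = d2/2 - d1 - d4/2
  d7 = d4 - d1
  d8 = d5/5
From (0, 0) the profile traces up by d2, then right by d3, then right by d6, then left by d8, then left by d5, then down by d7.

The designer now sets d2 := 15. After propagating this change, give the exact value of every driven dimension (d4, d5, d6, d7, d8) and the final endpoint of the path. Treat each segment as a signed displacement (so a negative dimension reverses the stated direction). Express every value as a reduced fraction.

Apply edit: d2 := 15
  d4 = d3*4 = 17
  d5 = d4 + d1/2 + d3/3 = 287/12
  d6 = d2/2 - d1 - d4/2 = -12
  d7 = d4 - d1 = 6
  d8 = d5/5 = 287/60
Walk from origin (0, 0):
  seg 1: up by d2 = 15 → (0, 15)
  seg 2: right by d3 = 17/4 → (17/4, 15)
  seg 3: right by d6 = -12 → (-31/4, 15)
  seg 4: left by d8 = 287/60 → (-188/15, 15)
  seg 5: left by d5 = 287/12 → (-729/20, 15)
  seg 6: down by d7 = 6 → (-729/20, 9)

d4 = 17
d5 = 287/12
d6 = -12
d7 = 6
d8 = 287/60
endpoint = (-729/20, 9)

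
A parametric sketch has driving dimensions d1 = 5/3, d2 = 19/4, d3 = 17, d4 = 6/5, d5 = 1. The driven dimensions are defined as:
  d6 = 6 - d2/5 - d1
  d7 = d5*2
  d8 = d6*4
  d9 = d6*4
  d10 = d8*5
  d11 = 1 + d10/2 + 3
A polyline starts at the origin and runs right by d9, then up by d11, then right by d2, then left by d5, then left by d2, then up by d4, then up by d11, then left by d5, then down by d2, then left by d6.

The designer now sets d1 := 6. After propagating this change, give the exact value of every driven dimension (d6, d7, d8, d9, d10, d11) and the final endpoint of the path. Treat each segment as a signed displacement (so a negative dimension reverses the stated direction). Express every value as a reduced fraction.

Apply edit: d1 := 6
  d6 = 6 - d2/5 - d1 = -19/20
  d7 = d5*2 = 2
  d8 = d6*4 = -19/5
  d9 = d6*4 = -19/5
  d10 = d8*5 = -19
  d11 = 1 + d10/2 + 3 = -11/2
Walk from origin (0, 0):
  seg 1: right by d9 = -19/5 → (-19/5, 0)
  seg 2: up by d11 = -11/2 → (-19/5, -11/2)
  seg 3: right by d2 = 19/4 → (19/20, -11/2)
  seg 4: left by d5 = 1 → (-1/20, -11/2)
  seg 5: left by d2 = 19/4 → (-24/5, -11/2)
  seg 6: up by d4 = 6/5 → (-24/5, -43/10)
  seg 7: up by d11 = -11/2 → (-24/5, -49/5)
  seg 8: left by d5 = 1 → (-29/5, -49/5)
  seg 9: down by d2 = 19/4 → (-29/5, -291/20)
  seg 10: left by d6 = -19/20 → (-97/20, -291/20)

d6 = -19/20
d7 = 2
d8 = -19/5
d9 = -19/5
d10 = -19
d11 = -11/2
endpoint = (-97/20, -291/20)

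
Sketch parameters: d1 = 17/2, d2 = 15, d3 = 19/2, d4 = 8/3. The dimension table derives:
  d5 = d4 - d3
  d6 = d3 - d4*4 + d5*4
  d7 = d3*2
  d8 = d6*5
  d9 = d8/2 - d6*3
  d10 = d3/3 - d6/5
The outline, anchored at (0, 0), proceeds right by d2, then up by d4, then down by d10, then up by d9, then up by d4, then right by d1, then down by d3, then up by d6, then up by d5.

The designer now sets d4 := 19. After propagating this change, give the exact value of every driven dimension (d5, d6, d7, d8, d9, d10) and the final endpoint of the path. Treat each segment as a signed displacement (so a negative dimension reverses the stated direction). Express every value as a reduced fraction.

d5 = 19/2
d6 = -57/2
d7 = 19
d8 = -285/2
d9 = 57/4
d10 = 133/15
endpoint = (47/2, 893/60)

Apply edit: d4 := 19
  d5 = d4 - d3 = 19/2
  d6 = d3 - d4*4 + d5*4 = -57/2
  d7 = d3*2 = 19
  d8 = d6*5 = -285/2
  d9 = d8/2 - d6*3 = 57/4
  d10 = d3/3 - d6/5 = 133/15
Walk from origin (0, 0):
  seg 1: right by d2 = 15 → (15, 0)
  seg 2: up by d4 = 19 → (15, 19)
  seg 3: down by d10 = 133/15 → (15, 152/15)
  seg 4: up by d9 = 57/4 → (15, 1463/60)
  seg 5: up by d4 = 19 → (15, 2603/60)
  seg 6: right by d1 = 17/2 → (47/2, 2603/60)
  seg 7: down by d3 = 19/2 → (47/2, 2033/60)
  seg 8: up by d6 = -57/2 → (47/2, 323/60)
  seg 9: up by d5 = 19/2 → (47/2, 893/60)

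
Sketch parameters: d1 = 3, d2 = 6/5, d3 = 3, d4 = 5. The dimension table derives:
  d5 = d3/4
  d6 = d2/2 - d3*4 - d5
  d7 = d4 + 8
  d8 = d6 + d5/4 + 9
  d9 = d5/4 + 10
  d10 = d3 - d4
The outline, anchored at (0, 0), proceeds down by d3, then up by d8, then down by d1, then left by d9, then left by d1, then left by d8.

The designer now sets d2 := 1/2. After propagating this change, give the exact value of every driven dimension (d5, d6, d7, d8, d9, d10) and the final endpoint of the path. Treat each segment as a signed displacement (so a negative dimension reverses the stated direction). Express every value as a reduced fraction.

Apply edit: d2 := 1/2
  d5 = d3/4 = 3/4
  d6 = d2/2 - d3*4 - d5 = -25/2
  d7 = d4 + 8 = 13
  d8 = d6 + d5/4 + 9 = -53/16
  d9 = d5/4 + 10 = 163/16
  d10 = d3 - d4 = -2
Walk from origin (0, 0):
  seg 1: down by d3 = 3 → (0, -3)
  seg 2: up by d8 = -53/16 → (0, -101/16)
  seg 3: down by d1 = 3 → (0, -149/16)
  seg 4: left by d9 = 163/16 → (-163/16, -149/16)
  seg 5: left by d1 = 3 → (-211/16, -149/16)
  seg 6: left by d8 = -53/16 → (-79/8, -149/16)

d5 = 3/4
d6 = -25/2
d7 = 13
d8 = -53/16
d9 = 163/16
d10 = -2
endpoint = (-79/8, -149/16)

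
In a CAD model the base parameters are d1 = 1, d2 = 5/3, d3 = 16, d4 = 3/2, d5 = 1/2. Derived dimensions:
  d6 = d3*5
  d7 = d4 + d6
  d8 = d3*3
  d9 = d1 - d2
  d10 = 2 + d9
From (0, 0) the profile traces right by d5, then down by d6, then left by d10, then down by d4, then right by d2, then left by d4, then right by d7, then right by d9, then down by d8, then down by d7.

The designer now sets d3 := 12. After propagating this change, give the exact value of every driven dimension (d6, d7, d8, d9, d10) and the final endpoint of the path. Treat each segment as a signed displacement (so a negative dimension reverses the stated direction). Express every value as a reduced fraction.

d6 = 60
d7 = 123/2
d8 = 36
d9 = -2/3
d10 = 4/3
endpoint = (361/6, -159)

Apply edit: d3 := 12
  d6 = d3*5 = 60
  d7 = d4 + d6 = 123/2
  d8 = d3*3 = 36
  d9 = d1 - d2 = -2/3
  d10 = 2 + d9 = 4/3
Walk from origin (0, 0):
  seg 1: right by d5 = 1/2 → (1/2, 0)
  seg 2: down by d6 = 60 → (1/2, -60)
  seg 3: left by d10 = 4/3 → (-5/6, -60)
  seg 4: down by d4 = 3/2 → (-5/6, -123/2)
  seg 5: right by d2 = 5/3 → (5/6, -123/2)
  seg 6: left by d4 = 3/2 → (-2/3, -123/2)
  seg 7: right by d7 = 123/2 → (365/6, -123/2)
  seg 8: right by d9 = -2/3 → (361/6, -123/2)
  seg 9: down by d8 = 36 → (361/6, -195/2)
  seg 10: down by d7 = 123/2 → (361/6, -159)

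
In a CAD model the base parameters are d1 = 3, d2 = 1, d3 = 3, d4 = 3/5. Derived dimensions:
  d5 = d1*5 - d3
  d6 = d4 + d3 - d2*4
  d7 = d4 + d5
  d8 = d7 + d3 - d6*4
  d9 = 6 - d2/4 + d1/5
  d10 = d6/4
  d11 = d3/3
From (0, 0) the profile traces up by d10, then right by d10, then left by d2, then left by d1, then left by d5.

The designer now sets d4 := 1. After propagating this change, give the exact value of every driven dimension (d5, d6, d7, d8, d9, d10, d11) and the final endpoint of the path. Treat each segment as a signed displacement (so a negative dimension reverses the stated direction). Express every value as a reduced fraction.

Apply edit: d4 := 1
  d5 = d1*5 - d3 = 12
  d6 = d4 + d3 - d2*4 = 0
  d7 = d4 + d5 = 13
  d8 = d7 + d3 - d6*4 = 16
  d9 = 6 - d2/4 + d1/5 = 127/20
  d10 = d6/4 = 0
  d11 = d3/3 = 1
Walk from origin (0, 0):
  seg 1: up by d10 = 0 → (0, 0)
  seg 2: right by d10 = 0 → (0, 0)
  seg 3: left by d2 = 1 → (-1, 0)
  seg 4: left by d1 = 3 → (-4, 0)
  seg 5: left by d5 = 12 → (-16, 0)

d5 = 12
d6 = 0
d7 = 13
d8 = 16
d9 = 127/20
d10 = 0
d11 = 1
endpoint = (-16, 0)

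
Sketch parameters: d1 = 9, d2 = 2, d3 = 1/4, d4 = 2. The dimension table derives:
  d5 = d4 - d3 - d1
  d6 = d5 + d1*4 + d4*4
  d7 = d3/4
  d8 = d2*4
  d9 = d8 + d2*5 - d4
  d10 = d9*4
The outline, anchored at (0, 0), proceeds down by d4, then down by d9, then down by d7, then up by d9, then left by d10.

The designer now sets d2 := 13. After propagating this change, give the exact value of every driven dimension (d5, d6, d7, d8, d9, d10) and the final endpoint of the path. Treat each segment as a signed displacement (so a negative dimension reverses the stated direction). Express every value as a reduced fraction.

d5 = -29/4
d6 = 147/4
d7 = 1/16
d8 = 52
d9 = 115
d10 = 460
endpoint = (-460, -33/16)

Apply edit: d2 := 13
  d5 = d4 - d3 - d1 = -29/4
  d6 = d5 + d1*4 + d4*4 = 147/4
  d7 = d3/4 = 1/16
  d8 = d2*4 = 52
  d9 = d8 + d2*5 - d4 = 115
  d10 = d9*4 = 460
Walk from origin (0, 0):
  seg 1: down by d4 = 2 → (0, -2)
  seg 2: down by d9 = 115 → (0, -117)
  seg 3: down by d7 = 1/16 → (0, -1873/16)
  seg 4: up by d9 = 115 → (0, -33/16)
  seg 5: left by d10 = 460 → (-460, -33/16)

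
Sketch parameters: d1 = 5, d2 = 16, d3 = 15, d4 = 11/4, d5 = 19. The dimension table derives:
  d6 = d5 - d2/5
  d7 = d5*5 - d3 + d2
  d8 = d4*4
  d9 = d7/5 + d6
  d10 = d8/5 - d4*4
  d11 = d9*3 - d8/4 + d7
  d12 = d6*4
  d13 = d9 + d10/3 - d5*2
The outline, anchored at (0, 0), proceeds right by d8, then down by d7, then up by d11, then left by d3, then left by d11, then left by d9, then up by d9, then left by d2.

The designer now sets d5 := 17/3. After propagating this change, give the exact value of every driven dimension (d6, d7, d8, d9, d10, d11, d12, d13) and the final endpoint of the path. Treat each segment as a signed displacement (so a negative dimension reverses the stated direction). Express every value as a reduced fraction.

d6 = 37/15
d7 = 88/3
d8 = 11
d9 = 25/3
d10 = -44/5
d11 = 619/12
d12 = 148/15
d13 = -89/15
endpoint = (-959/12, 367/12)

Apply edit: d5 := 17/3
  d6 = d5 - d2/5 = 37/15
  d7 = d5*5 - d3 + d2 = 88/3
  d8 = d4*4 = 11
  d9 = d7/5 + d6 = 25/3
  d10 = d8/5 - d4*4 = -44/5
  d11 = d9*3 - d8/4 + d7 = 619/12
  d12 = d6*4 = 148/15
  d13 = d9 + d10/3 - d5*2 = -89/15
Walk from origin (0, 0):
  seg 1: right by d8 = 11 → (11, 0)
  seg 2: down by d7 = 88/3 → (11, -88/3)
  seg 3: up by d11 = 619/12 → (11, 89/4)
  seg 4: left by d3 = 15 → (-4, 89/4)
  seg 5: left by d11 = 619/12 → (-667/12, 89/4)
  seg 6: left by d9 = 25/3 → (-767/12, 89/4)
  seg 7: up by d9 = 25/3 → (-767/12, 367/12)
  seg 8: left by d2 = 16 → (-959/12, 367/12)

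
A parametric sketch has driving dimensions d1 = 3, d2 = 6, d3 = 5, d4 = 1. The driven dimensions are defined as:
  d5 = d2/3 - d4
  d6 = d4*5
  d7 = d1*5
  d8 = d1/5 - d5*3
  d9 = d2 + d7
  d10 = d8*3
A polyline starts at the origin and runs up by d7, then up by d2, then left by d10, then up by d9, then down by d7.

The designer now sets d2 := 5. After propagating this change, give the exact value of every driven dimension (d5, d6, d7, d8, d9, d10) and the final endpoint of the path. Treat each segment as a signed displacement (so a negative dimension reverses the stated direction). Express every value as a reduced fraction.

Apply edit: d2 := 5
  d5 = d2/3 - d4 = 2/3
  d6 = d4*5 = 5
  d7 = d1*5 = 15
  d8 = d1/5 - d5*3 = -7/5
  d9 = d2 + d7 = 20
  d10 = d8*3 = -21/5
Walk from origin (0, 0):
  seg 1: up by d7 = 15 → (0, 15)
  seg 2: up by d2 = 5 → (0, 20)
  seg 3: left by d10 = -21/5 → (21/5, 20)
  seg 4: up by d9 = 20 → (21/5, 40)
  seg 5: down by d7 = 15 → (21/5, 25)

d5 = 2/3
d6 = 5
d7 = 15
d8 = -7/5
d9 = 20
d10 = -21/5
endpoint = (21/5, 25)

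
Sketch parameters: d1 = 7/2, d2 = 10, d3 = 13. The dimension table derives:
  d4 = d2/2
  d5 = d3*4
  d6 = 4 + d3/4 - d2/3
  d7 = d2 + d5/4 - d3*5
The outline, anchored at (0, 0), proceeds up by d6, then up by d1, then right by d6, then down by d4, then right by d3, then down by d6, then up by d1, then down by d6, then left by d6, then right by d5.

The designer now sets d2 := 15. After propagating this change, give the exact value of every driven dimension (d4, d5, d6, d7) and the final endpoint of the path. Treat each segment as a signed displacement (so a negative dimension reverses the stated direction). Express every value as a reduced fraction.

d4 = 15/2
d5 = 52
d6 = 9/4
d7 = -37
endpoint = (65, -11/4)

Apply edit: d2 := 15
  d4 = d2/2 = 15/2
  d5 = d3*4 = 52
  d6 = 4 + d3/4 - d2/3 = 9/4
  d7 = d2 + d5/4 - d3*5 = -37
Walk from origin (0, 0):
  seg 1: up by d6 = 9/4 → (0, 9/4)
  seg 2: up by d1 = 7/2 → (0, 23/4)
  seg 3: right by d6 = 9/4 → (9/4, 23/4)
  seg 4: down by d4 = 15/2 → (9/4, -7/4)
  seg 5: right by d3 = 13 → (61/4, -7/4)
  seg 6: down by d6 = 9/4 → (61/4, -4)
  seg 7: up by d1 = 7/2 → (61/4, -1/2)
  seg 8: down by d6 = 9/4 → (61/4, -11/4)
  seg 9: left by d6 = 9/4 → (13, -11/4)
  seg 10: right by d5 = 52 → (65, -11/4)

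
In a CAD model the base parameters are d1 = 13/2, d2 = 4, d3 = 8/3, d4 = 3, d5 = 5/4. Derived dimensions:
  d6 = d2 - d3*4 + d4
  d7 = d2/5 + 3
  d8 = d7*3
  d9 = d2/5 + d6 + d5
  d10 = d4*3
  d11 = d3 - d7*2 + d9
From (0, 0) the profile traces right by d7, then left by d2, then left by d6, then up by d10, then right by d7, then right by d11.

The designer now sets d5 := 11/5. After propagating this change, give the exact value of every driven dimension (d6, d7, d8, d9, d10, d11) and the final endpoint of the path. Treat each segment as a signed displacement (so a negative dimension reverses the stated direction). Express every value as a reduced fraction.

Apply edit: d5 := 11/5
  d6 = d2 - d3*4 + d4 = -11/3
  d7 = d2/5 + 3 = 19/5
  d8 = d7*3 = 57/5
  d9 = d2/5 + d6 + d5 = -2/3
  d10 = d4*3 = 9
  d11 = d3 - d7*2 + d9 = -28/5
Walk from origin (0, 0):
  seg 1: right by d7 = 19/5 → (19/5, 0)
  seg 2: left by d2 = 4 → (-1/5, 0)
  seg 3: left by d6 = -11/3 → (52/15, 0)
  seg 4: up by d10 = 9 → (52/15, 9)
  seg 5: right by d7 = 19/5 → (109/15, 9)
  seg 6: right by d11 = -28/5 → (5/3, 9)

d6 = -11/3
d7 = 19/5
d8 = 57/5
d9 = -2/3
d10 = 9
d11 = -28/5
endpoint = (5/3, 9)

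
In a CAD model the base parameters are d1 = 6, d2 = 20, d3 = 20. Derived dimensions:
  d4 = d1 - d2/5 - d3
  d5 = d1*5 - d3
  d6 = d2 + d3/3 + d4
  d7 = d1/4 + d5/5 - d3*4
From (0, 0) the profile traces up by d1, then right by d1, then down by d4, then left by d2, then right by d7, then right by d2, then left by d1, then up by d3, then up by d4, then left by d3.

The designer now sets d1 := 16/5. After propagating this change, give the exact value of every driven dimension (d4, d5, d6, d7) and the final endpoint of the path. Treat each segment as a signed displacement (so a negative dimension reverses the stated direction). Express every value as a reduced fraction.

Apply edit: d1 := 16/5
  d4 = d1 - d2/5 - d3 = -104/5
  d5 = d1*5 - d3 = -4
  d6 = d2 + d3/3 + d4 = 88/15
  d7 = d1/4 + d5/5 - d3*4 = -80
Walk from origin (0, 0):
  seg 1: up by d1 = 16/5 → (0, 16/5)
  seg 2: right by d1 = 16/5 → (16/5, 16/5)
  seg 3: down by d4 = -104/5 → (16/5, 24)
  seg 4: left by d2 = 20 → (-84/5, 24)
  seg 5: right by d7 = -80 → (-484/5, 24)
  seg 6: right by d2 = 20 → (-384/5, 24)
  seg 7: left by d1 = 16/5 → (-80, 24)
  seg 8: up by d3 = 20 → (-80, 44)
  seg 9: up by d4 = -104/5 → (-80, 116/5)
  seg 10: left by d3 = 20 → (-100, 116/5)

d4 = -104/5
d5 = -4
d6 = 88/15
d7 = -80
endpoint = (-100, 116/5)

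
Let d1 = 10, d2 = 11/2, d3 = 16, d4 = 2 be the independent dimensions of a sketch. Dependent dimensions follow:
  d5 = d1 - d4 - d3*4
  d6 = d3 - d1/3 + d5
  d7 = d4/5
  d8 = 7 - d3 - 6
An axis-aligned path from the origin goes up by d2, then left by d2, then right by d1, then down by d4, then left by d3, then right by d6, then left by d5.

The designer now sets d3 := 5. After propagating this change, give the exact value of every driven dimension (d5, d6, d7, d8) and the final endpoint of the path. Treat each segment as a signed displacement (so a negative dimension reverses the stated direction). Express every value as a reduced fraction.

Apply edit: d3 := 5
  d5 = d1 - d4 - d3*4 = -12
  d6 = d3 - d1/3 + d5 = -31/3
  d7 = d4/5 = 2/5
  d8 = 7 - d3 - 6 = -4
Walk from origin (0, 0):
  seg 1: up by d2 = 11/2 → (0, 11/2)
  seg 2: left by d2 = 11/2 → (-11/2, 11/2)
  seg 3: right by d1 = 10 → (9/2, 11/2)
  seg 4: down by d4 = 2 → (9/2, 7/2)
  seg 5: left by d3 = 5 → (-1/2, 7/2)
  seg 6: right by d6 = -31/3 → (-65/6, 7/2)
  seg 7: left by d5 = -12 → (7/6, 7/2)

d5 = -12
d6 = -31/3
d7 = 2/5
d8 = -4
endpoint = (7/6, 7/2)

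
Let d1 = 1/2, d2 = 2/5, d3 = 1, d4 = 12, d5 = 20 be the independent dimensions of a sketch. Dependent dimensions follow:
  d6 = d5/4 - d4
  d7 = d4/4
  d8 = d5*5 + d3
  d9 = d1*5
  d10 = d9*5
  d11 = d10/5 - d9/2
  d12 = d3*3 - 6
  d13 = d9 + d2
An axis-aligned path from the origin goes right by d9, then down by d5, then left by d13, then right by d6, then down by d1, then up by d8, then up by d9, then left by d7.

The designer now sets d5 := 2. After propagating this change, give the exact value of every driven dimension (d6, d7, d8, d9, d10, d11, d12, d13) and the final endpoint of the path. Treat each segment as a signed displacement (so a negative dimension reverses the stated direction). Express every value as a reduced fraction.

Apply edit: d5 := 2
  d6 = d5/4 - d4 = -23/2
  d7 = d4/4 = 3
  d8 = d5*5 + d3 = 11
  d9 = d1*5 = 5/2
  d10 = d9*5 = 25/2
  d11 = d10/5 - d9/2 = 5/4
  d12 = d3*3 - 6 = -3
  d13 = d9 + d2 = 29/10
Walk from origin (0, 0):
  seg 1: right by d9 = 5/2 → (5/2, 0)
  seg 2: down by d5 = 2 → (5/2, -2)
  seg 3: left by d13 = 29/10 → (-2/5, -2)
  seg 4: right by d6 = -23/2 → (-119/10, -2)
  seg 5: down by d1 = 1/2 → (-119/10, -5/2)
  seg 6: up by d8 = 11 → (-119/10, 17/2)
  seg 7: up by d9 = 5/2 → (-119/10, 11)
  seg 8: left by d7 = 3 → (-149/10, 11)

d6 = -23/2
d7 = 3
d8 = 11
d9 = 5/2
d10 = 25/2
d11 = 5/4
d12 = -3
d13 = 29/10
endpoint = (-149/10, 11)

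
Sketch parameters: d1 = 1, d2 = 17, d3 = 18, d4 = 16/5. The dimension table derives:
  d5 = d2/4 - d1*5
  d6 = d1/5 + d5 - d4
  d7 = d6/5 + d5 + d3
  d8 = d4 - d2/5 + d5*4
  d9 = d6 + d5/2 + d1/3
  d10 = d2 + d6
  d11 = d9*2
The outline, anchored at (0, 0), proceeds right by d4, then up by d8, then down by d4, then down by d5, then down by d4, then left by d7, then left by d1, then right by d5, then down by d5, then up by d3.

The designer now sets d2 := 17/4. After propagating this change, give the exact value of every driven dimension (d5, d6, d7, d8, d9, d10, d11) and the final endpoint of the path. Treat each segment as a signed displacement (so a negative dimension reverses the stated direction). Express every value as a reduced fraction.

d5 = -63/16
d6 = -111/16
d7 = 507/40
d8 = -67/5
d9 = -823/96
d10 = -43/16
d11 = -823/48
endpoint = (-1153/80, 243/40)

Apply edit: d2 := 17/4
  d5 = d2/4 - d1*5 = -63/16
  d6 = d1/5 + d5 - d4 = -111/16
  d7 = d6/5 + d5 + d3 = 507/40
  d8 = d4 - d2/5 + d5*4 = -67/5
  d9 = d6 + d5/2 + d1/3 = -823/96
  d10 = d2 + d6 = -43/16
  d11 = d9*2 = -823/48
Walk from origin (0, 0):
  seg 1: right by d4 = 16/5 → (16/5, 0)
  seg 2: up by d8 = -67/5 → (16/5, -67/5)
  seg 3: down by d4 = 16/5 → (16/5, -83/5)
  seg 4: down by d5 = -63/16 → (16/5, -1013/80)
  seg 5: down by d4 = 16/5 → (16/5, -1269/80)
  seg 6: left by d7 = 507/40 → (-379/40, -1269/80)
  seg 7: left by d1 = 1 → (-419/40, -1269/80)
  seg 8: right by d5 = -63/16 → (-1153/80, -1269/80)
  seg 9: down by d5 = -63/16 → (-1153/80, -477/40)
  seg 10: up by d3 = 18 → (-1153/80, 243/40)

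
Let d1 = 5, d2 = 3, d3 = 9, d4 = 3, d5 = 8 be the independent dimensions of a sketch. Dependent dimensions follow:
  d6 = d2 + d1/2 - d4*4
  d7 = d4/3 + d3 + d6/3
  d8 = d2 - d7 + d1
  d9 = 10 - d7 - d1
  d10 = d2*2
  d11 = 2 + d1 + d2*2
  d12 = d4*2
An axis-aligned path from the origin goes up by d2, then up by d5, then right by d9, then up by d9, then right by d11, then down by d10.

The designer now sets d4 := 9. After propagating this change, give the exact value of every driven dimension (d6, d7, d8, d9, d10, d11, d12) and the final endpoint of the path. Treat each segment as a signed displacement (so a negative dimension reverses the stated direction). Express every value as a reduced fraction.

d6 = -61/2
d7 = 11/6
d8 = 37/6
d9 = 19/6
d10 = 6
d11 = 13
d12 = 18
endpoint = (97/6, 49/6)

Apply edit: d4 := 9
  d6 = d2 + d1/2 - d4*4 = -61/2
  d7 = d4/3 + d3 + d6/3 = 11/6
  d8 = d2 - d7 + d1 = 37/6
  d9 = 10 - d7 - d1 = 19/6
  d10 = d2*2 = 6
  d11 = 2 + d1 + d2*2 = 13
  d12 = d4*2 = 18
Walk from origin (0, 0):
  seg 1: up by d2 = 3 → (0, 3)
  seg 2: up by d5 = 8 → (0, 11)
  seg 3: right by d9 = 19/6 → (19/6, 11)
  seg 4: up by d9 = 19/6 → (19/6, 85/6)
  seg 5: right by d11 = 13 → (97/6, 85/6)
  seg 6: down by d10 = 6 → (97/6, 49/6)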